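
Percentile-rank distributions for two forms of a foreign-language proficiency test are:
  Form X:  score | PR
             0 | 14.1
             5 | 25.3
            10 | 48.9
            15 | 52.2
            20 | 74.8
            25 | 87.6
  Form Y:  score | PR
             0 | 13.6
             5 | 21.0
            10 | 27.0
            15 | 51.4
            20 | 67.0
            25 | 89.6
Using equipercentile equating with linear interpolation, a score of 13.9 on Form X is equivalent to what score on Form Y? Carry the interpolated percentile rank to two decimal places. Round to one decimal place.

15.0

PR of 13.9 on Form X: 48.9 + (13.9 − 10)/(15 − 10) × (52.2 − 48.9) = 51.47
On Form Y, PR 51.47 falls between score 15 (PR 51.4) and 20 (PR 67.0).
Interpolate: 15 + (51.47 − 51.4)/(67.0 − 51.4) × (20 − 15) = 15.0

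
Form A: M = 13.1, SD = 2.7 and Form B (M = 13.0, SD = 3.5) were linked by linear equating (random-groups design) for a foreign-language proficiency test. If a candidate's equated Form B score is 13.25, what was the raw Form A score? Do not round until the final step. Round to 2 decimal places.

Invert y = (SD_Y/SD_X)(x − M_X) + M_Y:
x = (SD_X/SD_Y)(y − M_Y) + M_X = (2.7/3.5)(13.25 − 13.0) + 13.1
x = 0.771429 × 0.250 + 13.1 = 13.29

13.29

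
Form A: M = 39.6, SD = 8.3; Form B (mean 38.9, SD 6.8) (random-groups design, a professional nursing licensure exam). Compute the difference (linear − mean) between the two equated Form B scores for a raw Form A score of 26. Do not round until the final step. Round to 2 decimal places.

Mean-equated: 26 + (38.9 − 39.6) = 25.30
Linear-equated: (6.8/8.3)(26 − 39.6) + 38.9 = 27.758
Difference = 27.758 − 25.30 = 2.46

2.46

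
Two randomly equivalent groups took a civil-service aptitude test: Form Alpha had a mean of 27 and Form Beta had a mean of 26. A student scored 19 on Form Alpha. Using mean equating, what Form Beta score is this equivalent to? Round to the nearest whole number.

18

Mean equating: y = x + (M_Y − M_X) = 19 + (26 − 27) = 18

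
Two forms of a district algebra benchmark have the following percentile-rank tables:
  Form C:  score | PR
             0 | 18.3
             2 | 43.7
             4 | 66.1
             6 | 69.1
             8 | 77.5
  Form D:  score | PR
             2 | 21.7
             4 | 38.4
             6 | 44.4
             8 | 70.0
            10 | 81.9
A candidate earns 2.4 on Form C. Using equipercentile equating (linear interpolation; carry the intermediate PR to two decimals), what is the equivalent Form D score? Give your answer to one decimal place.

6.3

PR of 2.4 on Form C: 43.7 + (2.4 − 2)/(4 − 2) × (66.1 − 43.7) = 48.18
On Form D, PR 48.18 falls between score 6 (PR 44.4) and 8 (PR 70.0).
Interpolate: 6 + (48.18 − 44.4)/(70.0 − 44.4) × (8 − 6) = 6.3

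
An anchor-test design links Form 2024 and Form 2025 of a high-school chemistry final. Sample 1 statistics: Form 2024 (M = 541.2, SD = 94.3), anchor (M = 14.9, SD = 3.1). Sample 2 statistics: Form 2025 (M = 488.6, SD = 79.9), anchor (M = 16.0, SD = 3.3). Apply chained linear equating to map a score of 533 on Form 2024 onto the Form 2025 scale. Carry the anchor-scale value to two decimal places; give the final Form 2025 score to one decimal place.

Form 2024 → anchor (Sample 1): v = (3.1/94.3)(533 − 541.2) + 14.9 = 14.63
anchor → Form 2025 (Sample 2): y = (79.9/3.3)(14.63 − 16.0) + 488.6 = 455.4

455.4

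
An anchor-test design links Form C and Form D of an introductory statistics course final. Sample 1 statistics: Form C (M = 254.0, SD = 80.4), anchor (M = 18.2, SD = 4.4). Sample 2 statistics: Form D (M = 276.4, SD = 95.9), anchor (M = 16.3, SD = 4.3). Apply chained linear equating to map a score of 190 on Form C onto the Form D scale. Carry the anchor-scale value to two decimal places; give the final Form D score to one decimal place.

240.7

Form C → anchor (Sample 1): v = (4.4/80.4)(190 − 254.0) + 18.2 = 14.70
anchor → Form D (Sample 2): y = (95.9/4.3)(14.70 − 16.3) + 276.4 = 240.7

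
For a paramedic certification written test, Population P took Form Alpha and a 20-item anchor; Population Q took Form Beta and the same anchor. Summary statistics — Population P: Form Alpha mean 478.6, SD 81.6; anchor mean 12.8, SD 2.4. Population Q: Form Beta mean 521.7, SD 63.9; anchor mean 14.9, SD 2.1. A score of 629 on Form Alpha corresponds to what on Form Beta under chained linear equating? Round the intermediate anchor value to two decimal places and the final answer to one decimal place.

592.3

Form Alpha → anchor (Population P): v = (2.4/81.6)(629 − 478.6) + 12.8 = 17.22
anchor → Form Beta (Population Q): y = (63.9/2.1)(17.22 − 14.9) + 521.7 = 592.3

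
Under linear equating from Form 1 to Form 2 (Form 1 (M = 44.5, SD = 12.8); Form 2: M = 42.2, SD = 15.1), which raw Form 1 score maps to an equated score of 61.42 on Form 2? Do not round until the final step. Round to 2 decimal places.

60.79

Invert y = (SD_Y/SD_X)(x − M_X) + M_Y:
x = (SD_X/SD_Y)(y − M_Y) + M_X = (12.8/15.1)(61.42 − 42.2) + 44.5
x = 0.847682 × 19.220 + 44.5 = 60.79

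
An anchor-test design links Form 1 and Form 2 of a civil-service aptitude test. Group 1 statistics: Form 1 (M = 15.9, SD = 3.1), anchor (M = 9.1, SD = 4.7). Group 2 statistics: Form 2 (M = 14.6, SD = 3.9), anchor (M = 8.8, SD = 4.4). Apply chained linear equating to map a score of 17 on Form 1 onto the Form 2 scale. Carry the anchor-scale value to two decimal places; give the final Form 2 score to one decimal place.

Form 1 → anchor (Group 1): v = (4.7/3.1)(17 − 15.9) + 9.1 = 10.77
anchor → Form 2 (Group 2): y = (3.9/4.4)(10.77 − 8.8) + 14.6 = 16.3

16.3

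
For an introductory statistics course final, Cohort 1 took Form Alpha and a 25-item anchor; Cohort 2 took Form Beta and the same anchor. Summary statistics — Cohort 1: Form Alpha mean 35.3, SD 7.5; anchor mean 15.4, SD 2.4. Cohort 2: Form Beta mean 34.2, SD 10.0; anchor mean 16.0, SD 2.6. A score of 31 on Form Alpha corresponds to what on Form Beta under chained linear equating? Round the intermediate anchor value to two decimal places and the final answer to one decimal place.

26.6

Form Alpha → anchor (Cohort 1): v = (2.4/7.5)(31 − 35.3) + 15.4 = 14.02
anchor → Form Beta (Cohort 2): y = (10.0/2.6)(14.02 − 16.0) + 34.2 = 26.6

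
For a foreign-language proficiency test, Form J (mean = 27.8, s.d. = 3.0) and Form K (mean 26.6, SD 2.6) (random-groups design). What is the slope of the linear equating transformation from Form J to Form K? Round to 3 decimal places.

A = SD_Y / SD_X = 2.6 / 3.0 = 0.867

0.867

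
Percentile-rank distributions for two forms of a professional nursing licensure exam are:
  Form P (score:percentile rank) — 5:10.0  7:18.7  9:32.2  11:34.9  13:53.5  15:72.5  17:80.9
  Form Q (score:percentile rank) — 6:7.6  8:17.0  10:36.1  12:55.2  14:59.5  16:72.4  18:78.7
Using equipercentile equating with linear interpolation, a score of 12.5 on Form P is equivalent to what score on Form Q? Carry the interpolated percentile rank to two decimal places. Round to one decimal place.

PR of 12.5 on Form P: 34.9 + (12.5 − 11)/(13 − 11) × (53.5 − 34.9) = 48.85
On Form Q, PR 48.85 falls between score 10 (PR 36.1) and 12 (PR 55.2).
Interpolate: 10 + (48.85 − 36.1)/(55.2 − 36.1) × (12 − 10) = 11.3

11.3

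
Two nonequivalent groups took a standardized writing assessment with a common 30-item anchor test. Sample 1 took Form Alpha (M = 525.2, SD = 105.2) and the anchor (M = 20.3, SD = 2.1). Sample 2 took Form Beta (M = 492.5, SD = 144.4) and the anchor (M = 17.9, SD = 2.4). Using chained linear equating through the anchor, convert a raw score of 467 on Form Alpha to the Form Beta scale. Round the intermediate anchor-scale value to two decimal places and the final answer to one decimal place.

Form Alpha → anchor (Sample 1): v = (2.1/105.2)(467 − 525.2) + 20.3 = 19.14
anchor → Form Beta (Sample 2): y = (144.4/2.4)(19.14 − 17.9) + 492.5 = 567.1

567.1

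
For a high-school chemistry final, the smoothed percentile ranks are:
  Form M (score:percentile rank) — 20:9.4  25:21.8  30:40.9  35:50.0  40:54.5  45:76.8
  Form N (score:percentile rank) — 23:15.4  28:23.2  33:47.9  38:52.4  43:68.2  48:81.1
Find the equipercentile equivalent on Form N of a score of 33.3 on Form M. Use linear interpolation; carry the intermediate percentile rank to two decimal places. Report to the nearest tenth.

32.8

PR of 33.3 on Form M: 40.9 + (33.3 − 30)/(35 − 30) × (50.0 − 40.9) = 46.91
On Form N, PR 46.91 falls between score 28 (PR 23.2) and 33 (PR 47.9).
Interpolate: 28 + (46.91 − 23.2)/(47.9 − 23.2) × (33 − 28) = 32.8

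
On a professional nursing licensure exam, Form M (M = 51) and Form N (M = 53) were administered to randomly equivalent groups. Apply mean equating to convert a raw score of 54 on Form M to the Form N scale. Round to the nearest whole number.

Mean equating: y = x + (M_Y − M_X) = 54 + (53 − 51) = 56

56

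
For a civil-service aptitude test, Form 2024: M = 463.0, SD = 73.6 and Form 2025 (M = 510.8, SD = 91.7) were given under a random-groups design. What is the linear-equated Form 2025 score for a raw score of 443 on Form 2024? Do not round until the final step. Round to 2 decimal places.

Linear equating: y = (SD_Y/SD_X)(x − M_X) + M_Y
y = (91.7/73.6)(443 − 463.0) + 510.8
y = 1.245924 × -20.0 + 510.8 = -24.9185 + 510.8 = 485.88

485.88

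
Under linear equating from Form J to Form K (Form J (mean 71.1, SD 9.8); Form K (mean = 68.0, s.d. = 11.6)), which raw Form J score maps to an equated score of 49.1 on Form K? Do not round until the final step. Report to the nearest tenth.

55.1

Invert y = (SD_Y/SD_X)(x − M_X) + M_Y:
x = (SD_X/SD_Y)(y − M_Y) + M_X = (9.8/11.6)(49.1 − 68.0) + 71.1
x = 0.844828 × -18.900 + 71.1 = 55.1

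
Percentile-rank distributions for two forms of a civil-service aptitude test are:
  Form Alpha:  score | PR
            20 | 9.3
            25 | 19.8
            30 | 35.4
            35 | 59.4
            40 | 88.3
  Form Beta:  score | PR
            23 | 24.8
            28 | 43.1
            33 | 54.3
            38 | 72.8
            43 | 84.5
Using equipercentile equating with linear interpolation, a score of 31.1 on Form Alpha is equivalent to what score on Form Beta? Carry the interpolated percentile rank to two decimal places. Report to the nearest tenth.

PR of 31.1 on Form Alpha: 35.4 + (31.1 − 30)/(35 − 30) × (59.4 − 35.4) = 40.68
On Form Beta, PR 40.68 falls between score 23 (PR 24.8) and 28 (PR 43.1).
Interpolate: 23 + (40.68 − 24.8)/(43.1 − 24.8) × (28 − 23) = 27.3

27.3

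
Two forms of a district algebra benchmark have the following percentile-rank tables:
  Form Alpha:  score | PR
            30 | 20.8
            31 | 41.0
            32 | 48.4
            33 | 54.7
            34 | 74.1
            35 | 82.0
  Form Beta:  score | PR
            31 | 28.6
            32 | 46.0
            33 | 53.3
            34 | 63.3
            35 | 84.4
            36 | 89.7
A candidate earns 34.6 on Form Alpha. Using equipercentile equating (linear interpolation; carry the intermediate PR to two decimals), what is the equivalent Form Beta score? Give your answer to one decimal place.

34.7

PR of 34.6 on Form Alpha: 74.1 + (34.6 − 34)/(35 − 34) × (82.0 − 74.1) = 78.84
On Form Beta, PR 78.84 falls between score 34 (PR 63.3) and 35 (PR 84.4).
Interpolate: 34 + (78.84 − 63.3)/(84.4 − 63.3) × (35 − 34) = 34.7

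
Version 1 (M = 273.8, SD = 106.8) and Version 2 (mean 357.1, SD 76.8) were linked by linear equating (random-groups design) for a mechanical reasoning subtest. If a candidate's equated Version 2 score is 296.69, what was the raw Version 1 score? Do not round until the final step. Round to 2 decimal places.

189.79

Invert y = (SD_Y/SD_X)(x − M_X) + M_Y:
x = (SD_X/SD_Y)(y − M_Y) + M_X = (106.8/76.8)(296.69 − 357.1) + 273.8
x = 1.390625 × -60.410 + 273.8 = 189.79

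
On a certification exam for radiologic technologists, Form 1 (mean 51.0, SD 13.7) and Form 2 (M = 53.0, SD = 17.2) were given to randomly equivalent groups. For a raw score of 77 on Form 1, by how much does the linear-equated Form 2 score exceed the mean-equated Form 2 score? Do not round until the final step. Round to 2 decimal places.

6.64

Mean-equated: 77 + (53.0 − 51.0) = 79.00
Linear-equated: (17.2/13.7)(77 − 51.0) + 53.0 = 85.642
Difference = 85.642 − 79.00 = 6.64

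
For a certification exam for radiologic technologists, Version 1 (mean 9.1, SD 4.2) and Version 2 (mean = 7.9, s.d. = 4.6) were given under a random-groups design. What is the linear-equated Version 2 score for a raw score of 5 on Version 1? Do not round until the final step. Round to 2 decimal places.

Linear equating: y = (SD_Y/SD_X)(x − M_X) + M_Y
y = (4.6/4.2)(5 − 9.1) + 7.9
y = 1.095238 × -4.1 + 7.9 = -4.4905 + 7.9 = 3.41

3.41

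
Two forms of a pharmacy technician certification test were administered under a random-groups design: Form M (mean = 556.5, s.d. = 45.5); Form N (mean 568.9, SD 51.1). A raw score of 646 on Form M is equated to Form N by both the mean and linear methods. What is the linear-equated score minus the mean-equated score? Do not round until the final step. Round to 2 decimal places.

Mean-equated: 646 + (568.9 − 556.5) = 658.40
Linear-equated: (51.1/45.5)(646 − 556.5) + 568.9 = 669.415
Difference = 669.415 − 658.40 = 11.02

11.02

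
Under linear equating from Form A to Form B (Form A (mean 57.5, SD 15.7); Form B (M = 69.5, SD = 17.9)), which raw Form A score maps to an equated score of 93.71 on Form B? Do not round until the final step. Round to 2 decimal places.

Invert y = (SD_Y/SD_X)(x − M_X) + M_Y:
x = (SD_X/SD_Y)(y − M_Y) + M_X = (15.7/17.9)(93.71 − 69.5) + 57.5
x = 0.877095 × 24.210 + 57.5 = 78.73

78.73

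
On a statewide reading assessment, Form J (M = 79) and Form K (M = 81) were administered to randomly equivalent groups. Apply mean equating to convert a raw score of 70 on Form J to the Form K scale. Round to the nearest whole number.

72

Mean equating: y = x + (M_Y − M_X) = 70 + (81 − 79) = 72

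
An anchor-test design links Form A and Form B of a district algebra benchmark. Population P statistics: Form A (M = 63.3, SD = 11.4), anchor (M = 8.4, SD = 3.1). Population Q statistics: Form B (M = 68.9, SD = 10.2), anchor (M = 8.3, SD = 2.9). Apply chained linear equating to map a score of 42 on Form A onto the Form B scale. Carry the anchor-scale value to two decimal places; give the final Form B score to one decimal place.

Form A → anchor (Population P): v = (3.1/11.4)(42 − 63.3) + 8.4 = 2.61
anchor → Form B (Population Q): y = (10.2/2.9)(2.61 − 8.3) + 68.9 = 48.9

48.9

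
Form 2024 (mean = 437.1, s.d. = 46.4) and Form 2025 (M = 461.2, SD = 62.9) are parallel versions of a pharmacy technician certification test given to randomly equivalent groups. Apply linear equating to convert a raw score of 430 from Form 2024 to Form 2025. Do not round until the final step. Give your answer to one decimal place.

451.6

Linear equating: y = (SD_Y/SD_X)(x − M_X) + M_Y
y = (62.9/46.4)(430 − 437.1) + 461.2
y = 1.355603 × -7.1 + 461.2 = -9.6248 + 461.2 = 451.6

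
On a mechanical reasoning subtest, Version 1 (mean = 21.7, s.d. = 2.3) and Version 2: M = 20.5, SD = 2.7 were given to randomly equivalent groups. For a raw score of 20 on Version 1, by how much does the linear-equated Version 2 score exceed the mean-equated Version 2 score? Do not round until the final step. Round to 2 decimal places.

Mean-equated: 20 + (20.5 − 21.7) = 18.80
Linear-equated: (2.7/2.3)(20 − 21.7) + 20.5 = 18.504
Difference = 18.504 − 18.80 = -0.30

-0.30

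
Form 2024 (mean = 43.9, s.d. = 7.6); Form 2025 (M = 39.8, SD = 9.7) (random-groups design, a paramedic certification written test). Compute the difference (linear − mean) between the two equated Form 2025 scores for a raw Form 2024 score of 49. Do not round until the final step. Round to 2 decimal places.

Mean-equated: 49 + (39.8 − 43.9) = 44.90
Linear-equated: (9.7/7.6)(49 − 43.9) + 39.8 = 46.309
Difference = 46.309 − 44.90 = 1.41

1.41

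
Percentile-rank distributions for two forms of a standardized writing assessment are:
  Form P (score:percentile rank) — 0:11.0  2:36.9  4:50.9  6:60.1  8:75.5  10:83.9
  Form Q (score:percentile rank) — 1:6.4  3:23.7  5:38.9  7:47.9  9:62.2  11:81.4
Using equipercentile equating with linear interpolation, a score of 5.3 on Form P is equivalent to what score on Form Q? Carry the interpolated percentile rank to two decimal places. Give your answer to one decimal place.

PR of 5.3 on Form P: 50.9 + (5.3 − 4)/(6 − 4) × (60.1 − 50.9) = 56.88
On Form Q, PR 56.88 falls between score 7 (PR 47.9) and 9 (PR 62.2).
Interpolate: 7 + (56.88 − 47.9)/(62.2 − 47.9) × (9 − 7) = 8.3

8.3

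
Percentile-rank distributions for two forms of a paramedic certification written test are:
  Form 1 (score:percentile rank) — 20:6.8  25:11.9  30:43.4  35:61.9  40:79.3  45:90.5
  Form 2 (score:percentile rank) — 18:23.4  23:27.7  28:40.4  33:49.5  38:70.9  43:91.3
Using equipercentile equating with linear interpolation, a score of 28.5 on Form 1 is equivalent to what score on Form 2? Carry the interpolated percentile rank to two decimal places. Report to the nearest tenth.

25.5

PR of 28.5 on Form 1: 11.9 + (28.5 − 25)/(30 − 25) × (43.4 − 11.9) = 33.95
On Form 2, PR 33.95 falls between score 23 (PR 27.7) and 28 (PR 40.4).
Interpolate: 23 + (33.95 − 27.7)/(40.4 − 27.7) × (28 − 23) = 25.5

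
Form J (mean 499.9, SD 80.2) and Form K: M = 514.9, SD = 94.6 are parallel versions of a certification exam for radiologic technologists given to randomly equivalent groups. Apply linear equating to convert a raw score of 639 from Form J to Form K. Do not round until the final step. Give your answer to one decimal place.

679.0

Linear equating: y = (SD_Y/SD_X)(x − M_X) + M_Y
y = (94.6/80.2)(639 − 499.9) + 514.9
y = 1.179551 × 139.1 + 514.9 = 164.0756 + 514.9 = 679.0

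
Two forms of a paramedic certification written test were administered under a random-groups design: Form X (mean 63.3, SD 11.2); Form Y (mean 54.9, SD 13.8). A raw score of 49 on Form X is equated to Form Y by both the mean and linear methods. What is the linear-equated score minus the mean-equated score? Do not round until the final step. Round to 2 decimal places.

-3.32

Mean-equated: 49 + (54.9 − 63.3) = 40.60
Linear-equated: (13.8/11.2)(49 − 63.3) + 54.9 = 37.280
Difference = 37.280 − 40.60 = -3.32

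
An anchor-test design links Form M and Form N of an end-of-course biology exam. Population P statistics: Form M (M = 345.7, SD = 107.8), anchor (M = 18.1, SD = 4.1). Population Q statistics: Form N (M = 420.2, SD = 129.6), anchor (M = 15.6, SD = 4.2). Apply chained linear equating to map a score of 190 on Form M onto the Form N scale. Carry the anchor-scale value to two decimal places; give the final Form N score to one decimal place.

Form M → anchor (Population P): v = (4.1/107.8)(190 − 345.7) + 18.1 = 12.18
anchor → Form N (Population Q): y = (129.6/4.2)(12.18 − 15.6) + 420.2 = 314.7

314.7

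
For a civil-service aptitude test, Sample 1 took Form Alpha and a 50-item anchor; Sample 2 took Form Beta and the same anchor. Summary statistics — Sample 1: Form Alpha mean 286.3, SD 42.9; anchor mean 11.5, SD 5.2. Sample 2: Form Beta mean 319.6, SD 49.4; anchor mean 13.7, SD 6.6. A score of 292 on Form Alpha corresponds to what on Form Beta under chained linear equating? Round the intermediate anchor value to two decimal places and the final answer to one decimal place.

Form Alpha → anchor (Sample 1): v = (5.2/42.9)(292 − 286.3) + 11.5 = 12.19
anchor → Form Beta (Sample 2): y = (49.4/6.6)(12.19 − 13.7) + 319.6 = 308.3

308.3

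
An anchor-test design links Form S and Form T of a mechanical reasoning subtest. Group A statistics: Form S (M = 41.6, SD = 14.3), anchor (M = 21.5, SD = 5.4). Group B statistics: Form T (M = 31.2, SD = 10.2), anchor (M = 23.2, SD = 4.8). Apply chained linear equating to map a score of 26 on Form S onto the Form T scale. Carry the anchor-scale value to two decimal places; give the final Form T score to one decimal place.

15.1

Form S → anchor (Group A): v = (5.4/14.3)(26 − 41.6) + 21.5 = 15.61
anchor → Form T (Group B): y = (10.2/4.8)(15.61 − 23.2) + 31.2 = 15.1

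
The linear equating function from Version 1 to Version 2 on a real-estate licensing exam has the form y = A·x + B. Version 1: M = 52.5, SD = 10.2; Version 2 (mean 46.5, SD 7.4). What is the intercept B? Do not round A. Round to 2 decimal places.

A = SD_Y / SD_X = 7.4 / 10.2 = 0.725490
B = M_Y − A·M_X = 46.5 − 0.725490 × 52.5 = 8.41

8.41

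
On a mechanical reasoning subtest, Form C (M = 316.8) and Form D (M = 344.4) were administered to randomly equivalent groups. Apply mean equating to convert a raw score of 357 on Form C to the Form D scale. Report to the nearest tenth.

384.6

Mean equating: y = x + (M_Y − M_X) = 357 + (344.4 − 316.8) = 384.6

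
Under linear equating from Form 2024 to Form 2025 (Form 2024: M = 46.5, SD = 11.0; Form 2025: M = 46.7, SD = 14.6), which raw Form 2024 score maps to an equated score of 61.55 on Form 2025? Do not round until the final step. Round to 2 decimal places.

57.69

Invert y = (SD_Y/SD_X)(x − M_X) + M_Y:
x = (SD_X/SD_Y)(y − M_Y) + M_X = (11.0/14.6)(61.55 − 46.7) + 46.5
x = 0.753425 × 14.850 + 46.5 = 57.69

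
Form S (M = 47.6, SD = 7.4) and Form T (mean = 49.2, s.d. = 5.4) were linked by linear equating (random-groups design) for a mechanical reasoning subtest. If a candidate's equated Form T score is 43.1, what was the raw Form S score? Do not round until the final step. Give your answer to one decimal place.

Invert y = (SD_Y/SD_X)(x − M_X) + M_Y:
x = (SD_X/SD_Y)(y − M_Y) + M_X = (7.4/5.4)(43.1 − 49.2) + 47.6
x = 1.370370 × -6.100 + 47.6 = 39.2

39.2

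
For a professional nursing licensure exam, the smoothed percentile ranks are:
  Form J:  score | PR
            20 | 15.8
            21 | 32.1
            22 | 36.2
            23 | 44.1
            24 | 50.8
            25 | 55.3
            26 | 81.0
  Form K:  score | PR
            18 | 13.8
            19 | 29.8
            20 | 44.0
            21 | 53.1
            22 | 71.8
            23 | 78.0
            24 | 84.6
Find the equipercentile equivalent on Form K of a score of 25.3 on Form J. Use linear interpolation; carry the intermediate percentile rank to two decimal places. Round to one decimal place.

PR of 25.3 on Form J: 55.3 + (25.3 − 25)/(26 − 25) × (81.0 − 55.3) = 63.01
On Form K, PR 63.01 falls between score 21 (PR 53.1) and 22 (PR 71.8).
Interpolate: 21 + (63.01 − 53.1)/(71.8 − 53.1) × (22 − 21) = 21.5

21.5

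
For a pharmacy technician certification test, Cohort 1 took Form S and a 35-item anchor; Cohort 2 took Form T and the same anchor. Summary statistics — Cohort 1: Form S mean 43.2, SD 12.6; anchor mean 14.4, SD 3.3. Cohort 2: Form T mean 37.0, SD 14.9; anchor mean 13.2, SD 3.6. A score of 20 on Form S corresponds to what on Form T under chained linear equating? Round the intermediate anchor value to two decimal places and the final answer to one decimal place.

Form S → anchor (Cohort 1): v = (3.3/12.6)(20 − 43.2) + 14.4 = 8.32
anchor → Form T (Cohort 2): y = (14.9/3.6)(8.32 − 13.2) + 37.0 = 16.8

16.8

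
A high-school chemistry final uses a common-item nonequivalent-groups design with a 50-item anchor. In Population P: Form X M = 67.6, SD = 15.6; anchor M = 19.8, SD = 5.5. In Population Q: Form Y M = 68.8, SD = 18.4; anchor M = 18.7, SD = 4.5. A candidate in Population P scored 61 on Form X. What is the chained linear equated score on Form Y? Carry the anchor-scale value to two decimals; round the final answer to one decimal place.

Form X → anchor (Population P): v = (5.5/15.6)(61 − 67.6) + 19.8 = 17.47
anchor → Form Y (Population Q): y = (18.4/4.5)(17.47 − 18.7) + 68.8 = 63.8

63.8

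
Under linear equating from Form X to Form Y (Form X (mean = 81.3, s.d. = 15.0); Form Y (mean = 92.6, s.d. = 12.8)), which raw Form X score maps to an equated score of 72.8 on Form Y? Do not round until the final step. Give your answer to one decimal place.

Invert y = (SD_Y/SD_X)(x − M_X) + M_Y:
x = (SD_X/SD_Y)(y − M_Y) + M_X = (15.0/12.8)(72.8 − 92.6) + 81.3
x = 1.171875 × -19.800 + 81.3 = 58.1

58.1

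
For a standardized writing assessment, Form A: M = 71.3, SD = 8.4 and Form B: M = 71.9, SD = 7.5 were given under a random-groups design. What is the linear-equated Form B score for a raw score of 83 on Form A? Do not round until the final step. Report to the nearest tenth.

82.3

Linear equating: y = (SD_Y/SD_X)(x − M_X) + M_Y
y = (7.5/8.4)(83 − 71.3) + 71.9
y = 0.892857 × 11.7 + 71.9 = 10.4464 + 71.9 = 82.3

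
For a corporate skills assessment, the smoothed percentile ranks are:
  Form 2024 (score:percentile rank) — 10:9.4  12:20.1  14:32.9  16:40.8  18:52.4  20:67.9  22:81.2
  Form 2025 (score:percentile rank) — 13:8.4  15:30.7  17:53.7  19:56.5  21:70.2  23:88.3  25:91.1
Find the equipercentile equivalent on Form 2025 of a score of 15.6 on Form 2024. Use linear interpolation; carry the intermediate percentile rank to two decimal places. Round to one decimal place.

15.7

PR of 15.6 on Form 2024: 32.9 + (15.6 − 14)/(16 − 14) × (40.8 − 32.9) = 39.22
On Form 2025, PR 39.22 falls between score 15 (PR 30.7) and 17 (PR 53.7).
Interpolate: 15 + (39.22 − 30.7)/(53.7 − 30.7) × (17 − 15) = 15.7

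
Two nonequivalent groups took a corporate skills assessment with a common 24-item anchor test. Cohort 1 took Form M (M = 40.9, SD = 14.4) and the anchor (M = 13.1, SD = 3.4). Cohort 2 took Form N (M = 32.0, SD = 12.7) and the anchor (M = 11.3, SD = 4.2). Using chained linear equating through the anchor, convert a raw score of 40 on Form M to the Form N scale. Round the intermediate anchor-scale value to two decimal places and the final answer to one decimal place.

36.8

Form M → anchor (Cohort 1): v = (3.4/14.4)(40 − 40.9) + 13.1 = 12.89
anchor → Form N (Cohort 2): y = (12.7/4.2)(12.89 − 11.3) + 32.0 = 36.8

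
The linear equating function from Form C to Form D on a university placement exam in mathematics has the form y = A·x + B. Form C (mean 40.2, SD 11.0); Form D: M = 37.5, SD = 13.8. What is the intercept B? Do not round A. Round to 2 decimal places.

A = SD_Y / SD_X = 13.8 / 11.0 = 1.254545
B = M_Y − A·M_X = 37.5 − 1.254545 × 40.2 = -12.93

-12.93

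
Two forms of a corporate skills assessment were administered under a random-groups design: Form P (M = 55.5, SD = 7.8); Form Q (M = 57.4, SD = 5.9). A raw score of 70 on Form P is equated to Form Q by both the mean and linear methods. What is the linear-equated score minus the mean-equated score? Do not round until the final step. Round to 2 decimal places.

-3.53

Mean-equated: 70 + (57.4 − 55.5) = 71.90
Linear-equated: (5.9/7.8)(70 − 55.5) + 57.4 = 68.368
Difference = 68.368 − 71.90 = -3.53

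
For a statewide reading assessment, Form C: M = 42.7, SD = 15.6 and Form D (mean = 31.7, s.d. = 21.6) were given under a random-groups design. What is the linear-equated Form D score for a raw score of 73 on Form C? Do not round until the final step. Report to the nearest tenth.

73.7

Linear equating: y = (SD_Y/SD_X)(x − M_X) + M_Y
y = (21.6/15.6)(73 − 42.7) + 31.7
y = 1.384615 × 30.3 + 31.7 = 41.9538 + 31.7 = 73.7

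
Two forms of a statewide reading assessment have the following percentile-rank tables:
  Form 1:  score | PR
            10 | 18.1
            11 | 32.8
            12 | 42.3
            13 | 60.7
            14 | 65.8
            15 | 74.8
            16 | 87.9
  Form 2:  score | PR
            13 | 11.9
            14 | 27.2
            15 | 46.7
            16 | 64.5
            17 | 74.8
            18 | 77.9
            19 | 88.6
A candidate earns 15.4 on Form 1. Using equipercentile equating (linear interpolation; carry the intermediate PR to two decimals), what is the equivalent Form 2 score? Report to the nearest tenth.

PR of 15.4 on Form 1: 74.8 + (15.4 − 15)/(16 − 15) × (87.9 − 74.8) = 80.04
On Form 2, PR 80.04 falls between score 18 (PR 77.9) and 19 (PR 88.6).
Interpolate: 18 + (80.04 − 77.9)/(88.6 − 77.9) × (19 − 18) = 18.2

18.2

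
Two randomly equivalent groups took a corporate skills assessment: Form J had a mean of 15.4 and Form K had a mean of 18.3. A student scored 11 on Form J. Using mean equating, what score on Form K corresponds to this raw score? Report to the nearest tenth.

Mean equating: y = x + (M_Y − M_X) = 11 + (18.3 − 15.4) = 13.9

13.9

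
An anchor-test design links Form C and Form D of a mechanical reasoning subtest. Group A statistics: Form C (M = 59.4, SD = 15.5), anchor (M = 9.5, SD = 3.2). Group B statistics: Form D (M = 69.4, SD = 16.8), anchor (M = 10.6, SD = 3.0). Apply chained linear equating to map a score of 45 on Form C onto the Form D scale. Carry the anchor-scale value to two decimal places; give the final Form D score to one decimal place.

46.6

Form C → anchor (Group A): v = (3.2/15.5)(45 − 59.4) + 9.5 = 6.53
anchor → Form D (Group B): y = (16.8/3.0)(6.53 − 10.6) + 69.4 = 46.6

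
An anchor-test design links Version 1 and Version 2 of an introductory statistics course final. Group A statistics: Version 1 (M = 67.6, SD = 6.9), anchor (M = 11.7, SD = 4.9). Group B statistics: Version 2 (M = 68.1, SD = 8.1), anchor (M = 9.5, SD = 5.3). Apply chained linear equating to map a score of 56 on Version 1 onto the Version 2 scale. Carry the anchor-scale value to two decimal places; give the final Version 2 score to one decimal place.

Version 1 → anchor (Group A): v = (4.9/6.9)(56 − 67.6) + 11.7 = 3.46
anchor → Version 2 (Group B): y = (8.1/5.3)(3.46 − 9.5) + 68.1 = 58.9

58.9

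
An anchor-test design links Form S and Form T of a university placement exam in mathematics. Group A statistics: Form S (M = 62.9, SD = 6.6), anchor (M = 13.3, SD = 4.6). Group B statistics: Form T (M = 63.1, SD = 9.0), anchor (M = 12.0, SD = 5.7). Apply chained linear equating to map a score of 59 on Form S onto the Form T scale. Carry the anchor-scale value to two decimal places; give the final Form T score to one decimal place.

60.9

Form S → anchor (Group A): v = (4.6/6.6)(59 − 62.9) + 13.3 = 10.58
anchor → Form T (Group B): y = (9.0/5.7)(10.58 − 12.0) + 63.1 = 60.9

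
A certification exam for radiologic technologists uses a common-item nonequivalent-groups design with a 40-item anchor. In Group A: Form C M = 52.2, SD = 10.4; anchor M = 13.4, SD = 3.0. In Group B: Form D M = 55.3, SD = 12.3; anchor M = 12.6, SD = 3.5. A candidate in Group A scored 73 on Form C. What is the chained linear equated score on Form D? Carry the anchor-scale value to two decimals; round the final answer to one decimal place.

79.2

Form C → anchor (Group A): v = (3.0/10.4)(73 − 52.2) + 13.4 = 19.40
anchor → Form D (Group B): y = (12.3/3.5)(19.40 − 12.6) + 55.3 = 79.2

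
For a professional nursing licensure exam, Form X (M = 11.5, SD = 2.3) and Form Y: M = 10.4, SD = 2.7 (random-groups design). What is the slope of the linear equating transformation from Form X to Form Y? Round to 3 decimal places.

1.174

A = SD_Y / SD_X = 2.7 / 2.3 = 1.174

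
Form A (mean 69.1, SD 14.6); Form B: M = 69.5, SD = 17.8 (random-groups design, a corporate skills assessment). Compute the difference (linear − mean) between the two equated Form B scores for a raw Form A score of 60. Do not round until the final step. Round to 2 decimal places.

Mean-equated: 60 + (69.5 − 69.1) = 60.40
Linear-equated: (17.8/14.6)(60 − 69.1) + 69.5 = 58.405
Difference = 58.405 − 60.40 = -1.99

-1.99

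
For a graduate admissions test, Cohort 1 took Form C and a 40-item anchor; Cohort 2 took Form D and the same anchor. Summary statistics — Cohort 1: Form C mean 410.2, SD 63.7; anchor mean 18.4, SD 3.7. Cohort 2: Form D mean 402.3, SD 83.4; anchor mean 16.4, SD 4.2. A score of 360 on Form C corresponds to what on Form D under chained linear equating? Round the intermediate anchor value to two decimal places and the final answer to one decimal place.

384.0

Form C → anchor (Cohort 1): v = (3.7/63.7)(360 − 410.2) + 18.4 = 15.48
anchor → Form D (Cohort 2): y = (83.4/4.2)(15.48 − 16.4) + 402.3 = 384.0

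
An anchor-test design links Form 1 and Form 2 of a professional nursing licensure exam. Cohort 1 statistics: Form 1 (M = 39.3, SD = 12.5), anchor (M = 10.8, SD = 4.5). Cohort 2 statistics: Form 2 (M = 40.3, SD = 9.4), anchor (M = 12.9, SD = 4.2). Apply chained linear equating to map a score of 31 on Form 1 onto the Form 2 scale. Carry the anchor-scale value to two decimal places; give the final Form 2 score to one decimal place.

28.9

Form 1 → anchor (Cohort 1): v = (4.5/12.5)(31 − 39.3) + 10.8 = 7.81
anchor → Form 2 (Cohort 2): y = (9.4/4.2)(7.81 − 12.9) + 40.3 = 28.9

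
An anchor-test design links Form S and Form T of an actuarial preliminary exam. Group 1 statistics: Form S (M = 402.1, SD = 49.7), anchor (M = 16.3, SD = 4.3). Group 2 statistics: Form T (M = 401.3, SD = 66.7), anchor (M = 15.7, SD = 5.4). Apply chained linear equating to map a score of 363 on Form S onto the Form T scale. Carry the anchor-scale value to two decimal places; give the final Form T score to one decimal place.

367.0

Form S → anchor (Group 1): v = (4.3/49.7)(363 − 402.1) + 16.3 = 12.92
anchor → Form T (Group 2): y = (66.7/5.4)(12.92 − 15.7) + 401.3 = 367.0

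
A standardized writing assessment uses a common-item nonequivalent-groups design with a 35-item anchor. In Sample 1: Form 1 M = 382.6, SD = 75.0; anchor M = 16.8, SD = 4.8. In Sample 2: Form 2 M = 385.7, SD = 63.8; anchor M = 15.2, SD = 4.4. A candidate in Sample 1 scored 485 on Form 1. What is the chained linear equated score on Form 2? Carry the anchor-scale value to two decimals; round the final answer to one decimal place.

Form 1 → anchor (Sample 1): v = (4.8/75.0)(485 − 382.6) + 16.8 = 23.35
anchor → Form 2 (Sample 2): y = (63.8/4.4)(23.35 − 15.2) + 385.7 = 503.9

503.9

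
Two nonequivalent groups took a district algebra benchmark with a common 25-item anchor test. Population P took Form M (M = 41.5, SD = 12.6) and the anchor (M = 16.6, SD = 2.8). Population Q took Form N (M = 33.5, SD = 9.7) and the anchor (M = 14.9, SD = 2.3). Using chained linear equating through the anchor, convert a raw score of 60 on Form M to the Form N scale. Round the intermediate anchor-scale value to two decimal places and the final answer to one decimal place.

58.0

Form M → anchor (Population P): v = (2.8/12.6)(60 − 41.5) + 16.6 = 20.71
anchor → Form N (Population Q): y = (9.7/2.3)(20.71 − 14.9) + 33.5 = 58.0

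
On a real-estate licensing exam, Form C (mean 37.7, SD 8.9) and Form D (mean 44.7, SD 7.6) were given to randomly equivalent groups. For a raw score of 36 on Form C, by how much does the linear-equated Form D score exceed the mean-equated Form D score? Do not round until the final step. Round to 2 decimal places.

Mean-equated: 36 + (44.7 − 37.7) = 43.00
Linear-equated: (7.6/8.9)(36 − 37.7) + 44.7 = 43.248
Difference = 43.248 − 43.00 = 0.25

0.25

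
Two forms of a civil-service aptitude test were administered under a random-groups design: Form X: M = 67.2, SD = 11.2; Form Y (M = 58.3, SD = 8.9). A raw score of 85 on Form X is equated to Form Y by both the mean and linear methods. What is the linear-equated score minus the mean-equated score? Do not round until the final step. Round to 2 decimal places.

Mean-equated: 85 + (58.3 − 67.2) = 76.10
Linear-equated: (8.9/11.2)(85 − 67.2) + 58.3 = 72.445
Difference = 72.445 − 76.10 = -3.66

-3.66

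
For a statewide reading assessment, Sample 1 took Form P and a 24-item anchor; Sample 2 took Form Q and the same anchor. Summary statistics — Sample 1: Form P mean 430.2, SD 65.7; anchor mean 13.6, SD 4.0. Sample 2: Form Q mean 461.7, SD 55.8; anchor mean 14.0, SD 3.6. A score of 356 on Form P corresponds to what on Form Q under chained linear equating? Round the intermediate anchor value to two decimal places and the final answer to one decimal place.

Form P → anchor (Sample 1): v = (4.0/65.7)(356 − 430.2) + 13.6 = 9.08
anchor → Form Q (Sample 2): y = (55.8/3.6)(9.08 − 14.0) + 461.7 = 385.4

385.4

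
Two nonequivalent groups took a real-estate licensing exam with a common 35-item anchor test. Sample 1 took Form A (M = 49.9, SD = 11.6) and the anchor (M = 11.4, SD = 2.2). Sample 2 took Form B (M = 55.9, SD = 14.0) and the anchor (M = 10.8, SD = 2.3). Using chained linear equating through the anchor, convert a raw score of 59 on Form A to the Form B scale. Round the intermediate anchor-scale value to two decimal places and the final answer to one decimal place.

70.1

Form A → anchor (Sample 1): v = (2.2/11.6)(59 − 49.9) + 11.4 = 13.13
anchor → Form B (Sample 2): y = (14.0/2.3)(13.13 − 10.8) + 55.9 = 70.1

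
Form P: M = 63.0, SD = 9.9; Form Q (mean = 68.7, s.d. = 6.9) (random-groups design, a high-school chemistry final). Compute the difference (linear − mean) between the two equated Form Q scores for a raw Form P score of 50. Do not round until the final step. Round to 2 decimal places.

Mean-equated: 50 + (68.7 − 63.0) = 55.70
Linear-equated: (6.9/9.9)(50 − 63.0) + 68.7 = 59.639
Difference = 59.639 − 55.70 = 3.94

3.94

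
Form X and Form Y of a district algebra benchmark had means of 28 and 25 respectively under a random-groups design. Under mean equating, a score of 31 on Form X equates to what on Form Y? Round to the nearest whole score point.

Mean equating: y = x + (M_Y − M_X) = 31 + (25 − 28) = 28

28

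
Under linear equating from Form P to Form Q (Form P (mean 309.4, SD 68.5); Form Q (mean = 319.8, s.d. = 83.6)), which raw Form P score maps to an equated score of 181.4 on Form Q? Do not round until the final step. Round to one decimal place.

196.0

Invert y = (SD_Y/SD_X)(x − M_X) + M_Y:
x = (SD_X/SD_Y)(y − M_Y) + M_X = (68.5/83.6)(181.4 − 319.8) + 309.4
x = 0.819378 × -138.400 + 309.4 = 196.0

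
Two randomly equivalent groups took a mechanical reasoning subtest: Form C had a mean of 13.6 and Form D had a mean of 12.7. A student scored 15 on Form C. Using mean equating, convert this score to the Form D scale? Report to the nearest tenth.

Mean equating: y = x + (M_Y − M_X) = 15 + (12.7 − 13.6) = 14.1

14.1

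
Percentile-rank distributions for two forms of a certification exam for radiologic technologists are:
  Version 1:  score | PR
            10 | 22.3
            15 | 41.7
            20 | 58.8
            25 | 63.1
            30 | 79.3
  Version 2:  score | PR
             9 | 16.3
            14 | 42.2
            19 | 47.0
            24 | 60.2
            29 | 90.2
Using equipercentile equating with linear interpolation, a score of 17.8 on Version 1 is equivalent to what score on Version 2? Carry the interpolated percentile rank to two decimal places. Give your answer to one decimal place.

PR of 17.8 on Version 1: 41.7 + (17.8 − 15)/(20 − 15) × (58.8 − 41.7) = 51.28
On Version 2, PR 51.28 falls between score 19 (PR 47.0) and 24 (PR 60.2).
Interpolate: 19 + (51.28 − 47.0)/(60.2 − 47.0) × (24 − 19) = 20.6

20.6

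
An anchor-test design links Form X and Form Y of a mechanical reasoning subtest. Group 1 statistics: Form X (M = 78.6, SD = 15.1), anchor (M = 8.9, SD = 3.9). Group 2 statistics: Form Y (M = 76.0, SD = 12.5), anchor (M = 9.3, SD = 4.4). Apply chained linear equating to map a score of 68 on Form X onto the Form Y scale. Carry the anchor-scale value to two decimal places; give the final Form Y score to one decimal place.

Form X → anchor (Group 1): v = (3.9/15.1)(68 − 78.6) + 8.9 = 6.16
anchor → Form Y (Group 2): y = (12.5/4.4)(6.16 − 9.3) + 76.0 = 67.1

67.1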